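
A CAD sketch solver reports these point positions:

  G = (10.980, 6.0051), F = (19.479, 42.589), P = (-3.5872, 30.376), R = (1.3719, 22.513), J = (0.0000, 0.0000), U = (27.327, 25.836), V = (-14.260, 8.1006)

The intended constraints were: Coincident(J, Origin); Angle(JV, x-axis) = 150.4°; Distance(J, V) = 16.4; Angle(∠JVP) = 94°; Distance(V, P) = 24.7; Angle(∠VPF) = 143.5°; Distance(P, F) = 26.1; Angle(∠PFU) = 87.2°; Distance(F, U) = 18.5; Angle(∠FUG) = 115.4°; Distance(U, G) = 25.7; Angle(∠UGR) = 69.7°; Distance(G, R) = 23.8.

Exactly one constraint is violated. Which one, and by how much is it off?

Distance(G, R) = 23.8 — off by 4.70.

J = (0.00, 0.00) ✓; JV at 150.4° ✓; |JV| = 16.40 ✓; ∠JVP = 94.00° ✓; |VP| = 24.70 ✓; ∠VPF = 143.5° ✓; |PF| = 26.10 ✓; ∠PFU = 87.20° ✓; |FU| = 18.50 ✓; ∠FUG = 115.4° ✓; |UG| = 25.70 ✓; ∠UGR = 69.70° ✓; |GR| = 19.10 ✗.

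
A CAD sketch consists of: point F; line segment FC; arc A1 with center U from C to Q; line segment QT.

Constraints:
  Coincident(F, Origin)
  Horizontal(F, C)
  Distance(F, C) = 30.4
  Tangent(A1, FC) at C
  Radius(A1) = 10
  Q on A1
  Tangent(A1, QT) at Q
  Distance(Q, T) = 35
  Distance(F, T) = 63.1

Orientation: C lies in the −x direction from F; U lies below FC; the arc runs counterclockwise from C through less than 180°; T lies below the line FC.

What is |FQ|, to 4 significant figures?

41.07

Checks: ∠(UC, CF) = 90.00° ✓; |UQ| = 10.00 ✓; ∠(UQ, QT) = 90.00° ✓; |QT| = 35.00 ✓; |FT| = 63.10 ✓.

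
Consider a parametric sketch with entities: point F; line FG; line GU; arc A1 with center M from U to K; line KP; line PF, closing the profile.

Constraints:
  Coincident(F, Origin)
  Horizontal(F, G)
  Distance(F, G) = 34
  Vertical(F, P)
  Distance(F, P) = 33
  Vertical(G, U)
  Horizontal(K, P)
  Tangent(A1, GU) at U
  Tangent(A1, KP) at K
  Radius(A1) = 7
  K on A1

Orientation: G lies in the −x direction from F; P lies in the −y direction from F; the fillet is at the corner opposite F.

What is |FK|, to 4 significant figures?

42.64

F is at the origin; F and G share the same y with |FG| = 34.0 and G on the −x side, so G = (-34.00, 0.000). FP is vertical with |FP| = 33.0 and P on the −y side, so P = (0.000, -33.00). The virtual corner opposite F is at (-34.00, -33.00). A1 meets GU tangentially, so MU is at right angles to GU and since A1 is tangent to KP there, MK ⟂ KP, with radius 7.0, so the center M sits 7.0 in from both sides at M = (-27.00, -26.00). That places the tangent points at U = (-34.00, -26.00) on GU and K = (-27.00, -33.00) on KP. Then |FK| = |K − F| = 42.64.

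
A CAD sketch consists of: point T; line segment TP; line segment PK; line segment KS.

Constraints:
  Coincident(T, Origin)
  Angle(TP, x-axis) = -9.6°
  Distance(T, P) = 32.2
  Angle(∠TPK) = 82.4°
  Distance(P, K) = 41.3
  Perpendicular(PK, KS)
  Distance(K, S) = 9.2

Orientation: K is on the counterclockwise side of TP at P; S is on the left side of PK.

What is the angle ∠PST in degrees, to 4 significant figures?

44.08°

T is at the origin; TP runs at -9.6° with length 32.2, so P = 32.2·(cos -9.6°, sin -9.6°) = (31.75, -5.370). ∠TPK = 82.4°, so PK runs at -9.6° + (180° − 82.4°) = 88.00° from the x-axis; with |PK| = 41.3, K = P + 41.3·(cos 88.00°, sin 88.00°) = (33.19, 35.90). The perpendicularity gives KS at right angles to PK; with |KS| = 9.2 on the left of PK, S = K + 9.2·(-0.9994, 0.03490) = (24.00, 36.23). Then cos ∠PST = SP·ST / (|SP||ST|), giving 44.08°.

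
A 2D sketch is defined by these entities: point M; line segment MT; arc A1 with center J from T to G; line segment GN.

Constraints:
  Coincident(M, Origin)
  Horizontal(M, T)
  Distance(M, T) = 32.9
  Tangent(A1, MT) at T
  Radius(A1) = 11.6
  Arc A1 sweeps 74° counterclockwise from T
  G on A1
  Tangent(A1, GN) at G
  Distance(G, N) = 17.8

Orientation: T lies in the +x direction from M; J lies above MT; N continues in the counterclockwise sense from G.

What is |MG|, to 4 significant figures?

44.84

M is at the origin; MT is horizontal with |MT| = 32.9 and T on the +x side, so T = (32.90, 0.000). A1 meets MT tangentially, so JT is at right angles to MT, so J = T + (0, 11.6) = (32.90, 11.60). On A1, T sits at bearing -90° from J; a 74° counterclockwise sweep puts G at bearing -16°, so G = J + 11.6·(cos -16°, sin -16°) = (44.05, 8.403). Then |MG| = |G − M| = 44.84.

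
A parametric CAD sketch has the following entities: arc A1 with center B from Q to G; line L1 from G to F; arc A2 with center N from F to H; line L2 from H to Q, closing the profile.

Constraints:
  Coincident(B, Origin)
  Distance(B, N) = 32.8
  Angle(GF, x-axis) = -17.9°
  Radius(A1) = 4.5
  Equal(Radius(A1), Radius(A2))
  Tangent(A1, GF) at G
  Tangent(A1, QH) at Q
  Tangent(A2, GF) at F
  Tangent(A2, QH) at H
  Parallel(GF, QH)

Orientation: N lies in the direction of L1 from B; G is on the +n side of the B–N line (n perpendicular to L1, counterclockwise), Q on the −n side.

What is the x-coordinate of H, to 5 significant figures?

29.829

Tangency of A1 to both parallel lines with radius 4.5 puts G and Q at B ± 4.5·n: G = (1.3831, 4.2822), Q = (-1.3831, -4.2822). Equal radii place F and H the same way about N: F = N + 4.5·n = (32.595, -5.7991), H = N − 4.5·n = (29.829, -14.363). So H.x = 29.829.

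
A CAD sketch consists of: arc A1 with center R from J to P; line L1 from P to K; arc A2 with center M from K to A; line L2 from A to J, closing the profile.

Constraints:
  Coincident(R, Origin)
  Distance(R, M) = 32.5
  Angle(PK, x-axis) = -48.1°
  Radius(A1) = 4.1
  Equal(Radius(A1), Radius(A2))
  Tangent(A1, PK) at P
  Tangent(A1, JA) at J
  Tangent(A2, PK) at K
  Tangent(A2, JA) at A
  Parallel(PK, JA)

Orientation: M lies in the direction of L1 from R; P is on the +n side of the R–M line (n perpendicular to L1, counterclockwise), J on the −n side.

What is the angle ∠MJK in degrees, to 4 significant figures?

6.971°

The slot axis is L1's direction at -48.1°, so u = (cos -48.1°, sin -48.1°) = (0.6678, -0.7443) and n = (−sin -48.1°, cos -48.1°) = (0.7443, 0.6678). R is at the origin and M lies 32.5 along u from R, so M = 32.5·u = (21.70, -24.19). Tangency of A1 to both parallel lines with radius 4.1 puts P and J at R ± 4.1·n: P = (3.052, 2.738), J = (-3.052, -2.738). Equal radii place K and A the same way about M: K = M + 4.1·n = (24.76, -21.45), A = M − 4.1·n = (18.65, -26.93). Then cos ∠MJK = JM·JK / (|JM||JK|), giving 6.971°.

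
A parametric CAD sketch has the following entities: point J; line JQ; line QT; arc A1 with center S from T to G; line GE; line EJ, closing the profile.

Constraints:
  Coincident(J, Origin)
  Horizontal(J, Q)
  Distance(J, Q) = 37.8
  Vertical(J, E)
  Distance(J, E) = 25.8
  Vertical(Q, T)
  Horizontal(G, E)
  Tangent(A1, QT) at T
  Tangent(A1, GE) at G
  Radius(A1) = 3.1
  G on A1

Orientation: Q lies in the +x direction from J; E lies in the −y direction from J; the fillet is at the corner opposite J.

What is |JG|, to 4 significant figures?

43.24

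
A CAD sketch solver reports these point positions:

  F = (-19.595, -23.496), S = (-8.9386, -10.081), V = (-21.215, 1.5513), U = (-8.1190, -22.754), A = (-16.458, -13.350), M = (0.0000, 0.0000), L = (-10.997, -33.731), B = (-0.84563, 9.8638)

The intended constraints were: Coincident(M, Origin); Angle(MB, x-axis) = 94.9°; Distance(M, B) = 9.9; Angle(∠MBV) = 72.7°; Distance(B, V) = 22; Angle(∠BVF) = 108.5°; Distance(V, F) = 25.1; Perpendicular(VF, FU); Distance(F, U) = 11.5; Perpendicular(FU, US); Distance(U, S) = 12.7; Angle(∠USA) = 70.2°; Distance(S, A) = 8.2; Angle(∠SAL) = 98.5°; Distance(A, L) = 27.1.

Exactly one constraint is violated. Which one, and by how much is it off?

Distance(A, L) = 27.1 — off by 6.00.

M = (0.00, 0.00) ✓; MB at 94.90° ✓; |MB| = 9.900 ✓; ∠MBV = 72.70° ✓; |BV| = 22.00 ✓; ∠BVF = 108.5° ✓; |VF| = 25.10 ✓; ∠(VF, FU) = 90.00° ✓; |FU| = 11.50 ✓; ∠(FU, US) = 90.00° ✓; |US| = 12.70 ✓; ∠USA = 70.20° ✓; |SA| = 8.199 ✓; ∠SAL = 98.50° ✓; |AL| = 21.10 ✗.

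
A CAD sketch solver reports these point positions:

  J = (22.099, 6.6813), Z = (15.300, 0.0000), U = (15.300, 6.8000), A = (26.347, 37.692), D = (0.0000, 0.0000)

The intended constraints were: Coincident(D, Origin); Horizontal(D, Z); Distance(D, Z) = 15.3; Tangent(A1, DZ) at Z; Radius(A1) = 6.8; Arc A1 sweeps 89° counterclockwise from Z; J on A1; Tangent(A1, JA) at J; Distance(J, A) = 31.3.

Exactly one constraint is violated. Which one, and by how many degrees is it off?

Tangent(A1, JA) at J — off by 6.80°.

D = (0.00, 0.00) ✓; D.y = 0.00, Z.y = 0.00 ✓; |DZ| = 15.30 ✓; ∠(UZ, ZD) = 90.00° ✓; |UZ| = 6.800 ✓; bearing(U→J) − bearing(U→Z) = 89.00° ✓; |UJ| = 6.800 ✓; ∠(UJ, JA) = 96.80° ✗; |JA| = 31.30 ✓.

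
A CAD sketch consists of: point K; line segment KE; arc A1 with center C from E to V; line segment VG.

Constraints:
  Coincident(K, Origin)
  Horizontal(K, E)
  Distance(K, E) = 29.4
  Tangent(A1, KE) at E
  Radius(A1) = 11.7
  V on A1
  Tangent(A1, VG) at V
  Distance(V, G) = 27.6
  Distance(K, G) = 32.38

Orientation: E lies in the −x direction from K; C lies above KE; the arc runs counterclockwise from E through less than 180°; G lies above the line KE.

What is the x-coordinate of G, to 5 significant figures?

-6.9942

Checks: |CV| = 11.70 ✓; ∠(CV, VG) = 90.00° ✓; |VG| = 27.60 ✓; |KG| = 32.38 ✓.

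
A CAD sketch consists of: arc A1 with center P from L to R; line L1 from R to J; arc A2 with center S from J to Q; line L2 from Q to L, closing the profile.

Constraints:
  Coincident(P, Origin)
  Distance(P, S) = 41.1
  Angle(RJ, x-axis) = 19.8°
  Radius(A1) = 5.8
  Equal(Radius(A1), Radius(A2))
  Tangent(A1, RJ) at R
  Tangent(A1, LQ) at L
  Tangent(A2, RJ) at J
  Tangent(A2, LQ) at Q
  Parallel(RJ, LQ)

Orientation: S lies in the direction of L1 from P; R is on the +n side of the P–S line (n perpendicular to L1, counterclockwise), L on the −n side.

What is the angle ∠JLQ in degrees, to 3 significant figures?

15.8°

The slot axis is L1's direction at 19.8°, so u = (cos 19.8°, sin 19.8°) = (0.941, 0.339) and n = (−sin 19.8°, cos 19.8°) = (-0.339, 0.941). P is at the origin and S lies 41.1 along u from P, so S = 41.1·u = (38.7, 13.9). Tangency of A1 to both parallel lines with radius 5.8 puts R and L at P ± 5.8·n: R = (-1.96, 5.46), L = (1.96, -5.46). Equal radii place J and Q the same way about S: J = S + 5.8·n = (36.7, 19.4), Q = S − 5.8·n = (40.6, 8.47). Then cos ∠JLQ = LJ·LQ / (|LJ||LQ|), giving 15.8°.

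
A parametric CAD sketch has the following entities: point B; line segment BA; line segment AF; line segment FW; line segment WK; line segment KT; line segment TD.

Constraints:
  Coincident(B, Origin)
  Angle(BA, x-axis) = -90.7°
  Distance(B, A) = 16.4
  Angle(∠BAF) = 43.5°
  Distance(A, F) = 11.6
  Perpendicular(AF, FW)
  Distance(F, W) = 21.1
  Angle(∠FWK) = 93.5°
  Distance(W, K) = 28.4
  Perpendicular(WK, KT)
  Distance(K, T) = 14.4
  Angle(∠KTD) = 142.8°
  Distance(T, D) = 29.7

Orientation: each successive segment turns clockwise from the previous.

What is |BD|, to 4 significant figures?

30.47

B is at the origin; BA runs at -90.7° with length 16.4, so A = (-0.2004, -16.40). ∠BAF = 43.5° gives AF at 132.8° from the x-axis; with |AF| = 11.6, F = (-8.082, -7.888). The perpendicularity gives FW at right angles to AF, so FW runs at 42.80°; with |FW| = 21.1, W = (7.400, 6.449). ∠FWK = 93.5° gives WK at -43.70° from the x-axis; with |WK| = 28.4, K = (27.93, -13.17). The perpendicularity gives KT at right angles to WK, so KT runs at -133.7°; with |KT| = 14.4, T = (17.98, -23.58). ∠KTD = 142.8° gives TD at -170.9° from the x-axis; with |TD| = 29.7, D = (-11.34, -28.28). Then |BD| = |D − B| = 30.47.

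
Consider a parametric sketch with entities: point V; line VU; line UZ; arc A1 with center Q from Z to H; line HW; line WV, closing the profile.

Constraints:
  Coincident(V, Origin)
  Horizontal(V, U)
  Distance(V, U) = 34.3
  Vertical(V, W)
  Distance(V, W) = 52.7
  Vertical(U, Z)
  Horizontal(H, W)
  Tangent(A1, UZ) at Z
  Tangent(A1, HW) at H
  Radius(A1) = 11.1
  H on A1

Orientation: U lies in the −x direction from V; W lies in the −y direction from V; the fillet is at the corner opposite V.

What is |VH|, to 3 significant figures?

57.6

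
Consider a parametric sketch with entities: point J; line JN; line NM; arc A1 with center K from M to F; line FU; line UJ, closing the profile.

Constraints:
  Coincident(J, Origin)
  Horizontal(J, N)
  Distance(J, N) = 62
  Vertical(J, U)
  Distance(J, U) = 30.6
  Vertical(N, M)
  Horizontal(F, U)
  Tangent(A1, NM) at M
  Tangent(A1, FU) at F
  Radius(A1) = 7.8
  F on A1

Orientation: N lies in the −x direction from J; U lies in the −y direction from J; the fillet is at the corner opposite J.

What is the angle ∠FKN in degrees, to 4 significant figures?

161.1°

The virtual corner opposite J is at (-62.00, -30.60). Since A1 is tangent to NM there, KM ⟂ NM and tangency of A1 to FU means the radius KF is perpendicular to FU, with radius 7.8, so the center K sits 7.8 in from both sides at K = (-54.20, -22.80). That places the tangent points at M = (-62.00, -22.80) on NM and F = (-54.20, -30.60) on FU. Then cos ∠FKN = KF·KN / (|KF||KN|), giving 161.1°.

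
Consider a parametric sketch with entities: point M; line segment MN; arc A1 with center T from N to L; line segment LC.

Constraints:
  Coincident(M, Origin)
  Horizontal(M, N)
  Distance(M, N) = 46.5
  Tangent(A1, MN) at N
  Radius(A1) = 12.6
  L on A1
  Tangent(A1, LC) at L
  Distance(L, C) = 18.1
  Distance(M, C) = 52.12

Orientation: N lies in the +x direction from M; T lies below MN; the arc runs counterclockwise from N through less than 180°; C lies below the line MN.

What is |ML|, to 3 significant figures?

38.1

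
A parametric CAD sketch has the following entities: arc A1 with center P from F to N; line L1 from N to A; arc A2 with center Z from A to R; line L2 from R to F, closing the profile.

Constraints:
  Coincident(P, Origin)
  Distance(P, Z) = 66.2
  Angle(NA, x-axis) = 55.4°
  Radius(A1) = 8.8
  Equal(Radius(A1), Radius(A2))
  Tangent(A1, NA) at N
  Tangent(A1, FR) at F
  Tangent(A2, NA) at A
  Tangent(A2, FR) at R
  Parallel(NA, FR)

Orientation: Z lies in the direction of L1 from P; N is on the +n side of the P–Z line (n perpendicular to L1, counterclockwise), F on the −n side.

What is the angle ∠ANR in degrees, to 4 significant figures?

14.89°

Tangency of A1 to both parallel lines with radius 8.8 puts N and F at P ± 8.8·n: N = (-7.244, 4.997), F = (7.244, -4.997). Equal radii place A and R the same way about Z: A = Z + 8.8·n = (30.35, 59.49), R = Z − 8.8·n = (44.83, 49.49). Then cos ∠ANR = NA·NR / (|NA||NR|), giving 14.89°.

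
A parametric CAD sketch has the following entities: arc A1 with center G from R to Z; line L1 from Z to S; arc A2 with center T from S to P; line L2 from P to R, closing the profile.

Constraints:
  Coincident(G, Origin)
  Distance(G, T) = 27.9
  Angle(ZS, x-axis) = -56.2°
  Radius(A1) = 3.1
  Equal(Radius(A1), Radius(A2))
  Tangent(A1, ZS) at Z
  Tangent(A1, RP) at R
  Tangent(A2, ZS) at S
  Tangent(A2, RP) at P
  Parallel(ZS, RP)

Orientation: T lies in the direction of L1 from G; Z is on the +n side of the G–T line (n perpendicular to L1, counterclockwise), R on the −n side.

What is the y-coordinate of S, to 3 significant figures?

-21.5

The slot axis is L1's direction at -56.2°, so u = (cos -56.2°, sin -56.2°) = (0.556, -0.831) and n = (−sin -56.2°, cos -56.2°) = (0.831, 0.556). G is at the origin and T lies 27.9 along u from G, so T = 27.9·u = (15.5, -23.2). Tangency of A1 to both parallel lines with radius 3.1 puts Z and R at G ± 3.1·n: Z = (2.58, 1.72), R = (-2.58, -1.72). Equal radii place S and P the same way about T: S = T + 3.1·n = (18.1, -21.5), P = T − 3.1·n = (12.9, -24.9). So S.y = -21.5.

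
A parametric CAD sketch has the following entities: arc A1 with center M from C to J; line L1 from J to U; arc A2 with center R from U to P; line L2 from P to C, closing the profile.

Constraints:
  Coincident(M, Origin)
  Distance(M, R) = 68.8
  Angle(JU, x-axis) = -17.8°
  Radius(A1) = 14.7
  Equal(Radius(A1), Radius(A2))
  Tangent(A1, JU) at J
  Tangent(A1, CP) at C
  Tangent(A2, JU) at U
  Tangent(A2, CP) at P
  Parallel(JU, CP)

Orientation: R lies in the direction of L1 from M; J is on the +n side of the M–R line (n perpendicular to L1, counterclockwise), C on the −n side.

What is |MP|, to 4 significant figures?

70.35

The slot axis is L1's direction at -17.8°, so u = (cos -17.8°, sin -17.8°) = (0.9521, -0.3057) and n = (−sin -17.8°, cos -17.8°) = (0.3057, 0.9521). M is at the origin and R lies 68.8 along u from M, so R = 68.8·u = (65.51, -21.03). Tangency of A1 to both parallel lines with radius 14.7 puts J and C at M ± 14.7·n: J = (4.494, 14.00), C = (-4.494, -14.00). Equal radii place U and P the same way about R: U = R + 14.7·n = (70.00, -7.036), P = R − 14.7·n = (61.01, -35.03). Then |MP| = |P − M| = 70.35.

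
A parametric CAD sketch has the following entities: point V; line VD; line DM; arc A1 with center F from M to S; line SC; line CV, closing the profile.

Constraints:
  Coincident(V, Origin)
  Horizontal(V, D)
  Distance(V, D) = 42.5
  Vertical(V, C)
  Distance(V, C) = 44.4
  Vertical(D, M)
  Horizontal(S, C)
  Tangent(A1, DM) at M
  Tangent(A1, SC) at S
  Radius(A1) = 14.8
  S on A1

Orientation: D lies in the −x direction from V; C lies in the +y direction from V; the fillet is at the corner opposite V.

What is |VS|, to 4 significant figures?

52.33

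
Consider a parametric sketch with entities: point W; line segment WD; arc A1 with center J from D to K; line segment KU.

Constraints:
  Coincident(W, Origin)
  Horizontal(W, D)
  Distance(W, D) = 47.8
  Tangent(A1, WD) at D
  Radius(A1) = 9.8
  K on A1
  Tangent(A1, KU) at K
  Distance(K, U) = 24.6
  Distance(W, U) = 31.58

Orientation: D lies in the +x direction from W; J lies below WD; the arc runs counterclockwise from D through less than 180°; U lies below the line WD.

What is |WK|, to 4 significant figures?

40.82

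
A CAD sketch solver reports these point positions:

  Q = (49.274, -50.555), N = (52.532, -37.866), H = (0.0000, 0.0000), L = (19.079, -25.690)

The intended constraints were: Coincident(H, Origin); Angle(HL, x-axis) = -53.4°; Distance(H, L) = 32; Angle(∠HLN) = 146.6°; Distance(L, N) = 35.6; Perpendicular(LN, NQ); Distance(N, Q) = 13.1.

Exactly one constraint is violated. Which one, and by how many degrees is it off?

Perpendicular(LN, NQ) — off by 5.60°.

H = (0.00, 0.00) ✓; HL at -53.40° ✓; |HL| = 32.00 ✓; ∠HLN = 146.6° ✓; |LN| = 35.60 ✓; ∠(LN, NQ) = 84.40° ✗; |NQ| = 13.10 ✓.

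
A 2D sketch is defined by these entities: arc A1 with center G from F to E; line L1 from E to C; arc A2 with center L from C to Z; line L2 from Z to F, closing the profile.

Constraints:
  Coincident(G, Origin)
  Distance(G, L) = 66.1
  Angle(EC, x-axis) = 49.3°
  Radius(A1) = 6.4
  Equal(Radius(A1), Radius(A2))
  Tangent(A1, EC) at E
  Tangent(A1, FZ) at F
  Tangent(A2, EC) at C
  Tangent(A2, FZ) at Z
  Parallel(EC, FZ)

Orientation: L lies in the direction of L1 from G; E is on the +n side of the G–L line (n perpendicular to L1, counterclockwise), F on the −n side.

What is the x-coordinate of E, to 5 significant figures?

-4.8521

G is at the origin and L lies 66.1 along u from G, so L = 66.1·u = (43.104, 50.113). Tangency of A1 to both parallel lines with radius 6.4 puts E and F at G ± 6.4·n: E = (-4.8521, 4.1734), F = (4.8521, -4.1734). So E.x = -4.8521.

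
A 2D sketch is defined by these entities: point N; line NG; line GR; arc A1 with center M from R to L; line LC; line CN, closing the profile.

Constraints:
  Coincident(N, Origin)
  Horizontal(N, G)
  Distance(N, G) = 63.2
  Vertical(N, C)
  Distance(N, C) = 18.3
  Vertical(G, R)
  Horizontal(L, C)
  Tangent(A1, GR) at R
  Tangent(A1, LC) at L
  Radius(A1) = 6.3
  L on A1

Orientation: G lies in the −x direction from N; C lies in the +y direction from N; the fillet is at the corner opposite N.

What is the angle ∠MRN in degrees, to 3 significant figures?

10.8°

The virtual corner opposite N is at (-63.2, 18.3). Since A1 is tangent to GR there, MR ⟂ GR and A1 meets LC tangentially, so ML is at right angles to LC, with radius 6.3, so the center M sits 6.3 in from both sides at M = (-56.9, 12.0). That places the tangent points at R = (-63.2, 12.0) on GR and L = (-56.9, 18.3) on LC. Then cos ∠MRN = RM·RN / (|RM||RN|), giving 10.8°.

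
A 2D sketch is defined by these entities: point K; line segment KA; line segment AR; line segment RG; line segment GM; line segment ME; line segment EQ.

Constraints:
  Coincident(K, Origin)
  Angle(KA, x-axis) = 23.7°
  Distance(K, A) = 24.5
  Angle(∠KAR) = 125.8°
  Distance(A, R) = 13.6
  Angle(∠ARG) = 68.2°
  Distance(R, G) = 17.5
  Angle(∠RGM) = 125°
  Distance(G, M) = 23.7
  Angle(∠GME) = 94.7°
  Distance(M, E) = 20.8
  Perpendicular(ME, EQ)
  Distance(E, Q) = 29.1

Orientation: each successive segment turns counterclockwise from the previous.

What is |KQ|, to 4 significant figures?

33.36

K is at the origin; KA runs at 23.7° with length 24.5, so A = (22.43, 9.848). ∠KAR = 125.8° gives AR at 77.90° from the x-axis; with |AR| = 13.6, R = (25.28, 23.15). ∠ARG = 68.2° gives RG at -170.3° from the x-axis; with |RG| = 17.5, G = (8.035, 20.20). ∠RGM = 125.0° gives GM at -115.3° from the x-axis; with |GM| = 23.7, M = (-2.094, -1.230). ∠GME = 94.7° gives ME at -30.00° from the x-axis; with |ME| = 20.8, E = (15.92, -11.63). ME ⟂ EQ, so EQ runs at 60.00°; with |EQ| = 29.1, Q = (30.47, 13.57). Then |KQ| = |Q − K| = 33.36.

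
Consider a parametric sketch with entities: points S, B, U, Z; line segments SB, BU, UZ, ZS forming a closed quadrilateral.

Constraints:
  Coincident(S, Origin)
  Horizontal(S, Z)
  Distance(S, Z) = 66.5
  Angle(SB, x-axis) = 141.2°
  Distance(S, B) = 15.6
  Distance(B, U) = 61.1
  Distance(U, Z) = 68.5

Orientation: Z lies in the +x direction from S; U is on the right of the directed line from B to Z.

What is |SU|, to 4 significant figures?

47.41

Checks: |BU| = 61.10 ✓; |UZ| = 68.50 ✓.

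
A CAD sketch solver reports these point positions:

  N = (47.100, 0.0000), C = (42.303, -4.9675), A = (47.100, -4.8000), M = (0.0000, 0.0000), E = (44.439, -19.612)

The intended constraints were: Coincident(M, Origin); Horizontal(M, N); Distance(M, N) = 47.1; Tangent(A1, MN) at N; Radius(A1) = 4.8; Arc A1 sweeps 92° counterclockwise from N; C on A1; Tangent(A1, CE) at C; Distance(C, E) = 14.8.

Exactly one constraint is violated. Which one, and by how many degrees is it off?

Tangent(A1, CE) at C — off by 6.30°.

M = (0.00, 0.00) ✓; M.y = 0.00, N.y = 0.00 ✓; |MN| = 47.10 ✓; ∠(AN, NM) = 90.00° ✓; |AN| = 4.800 ✓; bearing(A→C) − bearing(A→N) = 92.00° ✓; |AC| = 4.800 ✓; ∠(AC, CE) = 83.70° ✗; |CE| = 14.80 ✓.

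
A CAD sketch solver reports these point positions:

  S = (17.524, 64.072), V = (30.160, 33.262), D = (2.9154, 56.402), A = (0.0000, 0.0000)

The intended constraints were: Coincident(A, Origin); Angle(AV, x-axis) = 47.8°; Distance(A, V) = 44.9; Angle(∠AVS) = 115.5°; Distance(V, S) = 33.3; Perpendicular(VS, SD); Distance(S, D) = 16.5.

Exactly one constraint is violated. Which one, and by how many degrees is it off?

Perpendicular(VS, SD) — off by 5.40°.

A = (0.00, 0.00) ✓; AV at 47.80° ✓; |AV| = 44.90 ✓; ∠AVS = 115.5° ✓; |VS| = 33.30 ✓; ∠(VS, SD) = 95.40° ✗; |SD| = 16.50 ✓.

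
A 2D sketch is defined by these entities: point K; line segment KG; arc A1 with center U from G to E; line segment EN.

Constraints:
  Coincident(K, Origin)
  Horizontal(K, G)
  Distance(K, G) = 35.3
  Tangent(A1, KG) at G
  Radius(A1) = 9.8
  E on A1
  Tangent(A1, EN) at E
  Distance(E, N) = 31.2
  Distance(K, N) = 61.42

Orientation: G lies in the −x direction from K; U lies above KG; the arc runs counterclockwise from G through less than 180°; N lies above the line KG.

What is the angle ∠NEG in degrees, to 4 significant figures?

116.7°

Checks: |UE| = 9.800 ✓; ∠(UE, EN) = 90.00° ✓; |EN| = 31.20 ✓; |KN| = 61.42 ✓.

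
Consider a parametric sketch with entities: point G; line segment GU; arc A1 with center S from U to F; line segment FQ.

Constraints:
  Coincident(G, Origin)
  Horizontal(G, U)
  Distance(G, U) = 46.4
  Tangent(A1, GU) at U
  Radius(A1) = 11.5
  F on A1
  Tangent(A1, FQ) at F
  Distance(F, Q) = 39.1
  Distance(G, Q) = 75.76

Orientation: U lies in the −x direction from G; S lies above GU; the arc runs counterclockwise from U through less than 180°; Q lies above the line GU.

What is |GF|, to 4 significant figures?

40.30

Checks: |SF| = 11.50 ✓; ∠(SF, FQ) = 90.00° ✓; |FQ| = 39.10 ✓; |GQ| = 75.76 ✓.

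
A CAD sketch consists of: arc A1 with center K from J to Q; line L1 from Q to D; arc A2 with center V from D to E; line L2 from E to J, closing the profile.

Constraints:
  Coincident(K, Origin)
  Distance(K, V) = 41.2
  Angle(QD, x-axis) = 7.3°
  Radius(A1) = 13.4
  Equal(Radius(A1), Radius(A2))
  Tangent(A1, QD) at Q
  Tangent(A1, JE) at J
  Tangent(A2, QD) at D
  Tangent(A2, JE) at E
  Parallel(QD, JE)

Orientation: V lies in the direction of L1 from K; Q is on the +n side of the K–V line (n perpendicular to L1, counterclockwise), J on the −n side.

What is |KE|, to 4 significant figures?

43.32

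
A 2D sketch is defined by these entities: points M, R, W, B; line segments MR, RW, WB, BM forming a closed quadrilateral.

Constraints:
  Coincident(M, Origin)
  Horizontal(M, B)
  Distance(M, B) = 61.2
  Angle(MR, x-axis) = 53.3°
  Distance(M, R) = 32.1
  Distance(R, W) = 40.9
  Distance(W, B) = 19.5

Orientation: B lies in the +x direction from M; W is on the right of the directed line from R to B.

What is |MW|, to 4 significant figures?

43.79

Checks: |RW| = 40.90 ✓; |WB| = 19.50 ✓.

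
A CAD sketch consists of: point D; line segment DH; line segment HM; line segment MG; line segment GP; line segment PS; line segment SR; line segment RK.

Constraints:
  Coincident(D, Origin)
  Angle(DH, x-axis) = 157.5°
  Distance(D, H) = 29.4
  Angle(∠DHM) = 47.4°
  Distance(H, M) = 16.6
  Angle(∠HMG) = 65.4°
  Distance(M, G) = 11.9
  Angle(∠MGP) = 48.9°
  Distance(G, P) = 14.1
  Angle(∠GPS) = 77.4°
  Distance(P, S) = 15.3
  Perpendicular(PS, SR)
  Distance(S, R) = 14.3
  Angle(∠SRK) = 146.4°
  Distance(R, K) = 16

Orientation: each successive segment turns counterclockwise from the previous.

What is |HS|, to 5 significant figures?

21.449

D is at the origin; DH runs at 157.5° with length 29.4, so H = (-27.162, 11.251). ∠DHM = 47.4° gives HM at -69.900° from the x-axis; with |HM| = 16.6, M = (-21.457, -4.3381). ∠HMG = 65.4° gives MG at 44.700° from the x-axis; with |MG| = 11.9, G = (-12.999, 4.0323). ∠MGP = 48.9° gives GP at 175.80° from the x-axis; with |GP| = 14.1, P = (-27.061, 5.0650). ∠GPS = 77.4° gives PS at -81.600° from the x-axis; with |PS| = 15.3, S = (-24.826, -10.071). Then |HS| = |S − H| = 21.449.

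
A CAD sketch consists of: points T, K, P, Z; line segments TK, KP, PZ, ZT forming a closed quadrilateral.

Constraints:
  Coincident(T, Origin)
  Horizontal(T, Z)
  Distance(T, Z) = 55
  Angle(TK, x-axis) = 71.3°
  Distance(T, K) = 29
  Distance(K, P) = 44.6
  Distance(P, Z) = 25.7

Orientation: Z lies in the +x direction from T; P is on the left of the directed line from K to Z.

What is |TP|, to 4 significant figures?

59.67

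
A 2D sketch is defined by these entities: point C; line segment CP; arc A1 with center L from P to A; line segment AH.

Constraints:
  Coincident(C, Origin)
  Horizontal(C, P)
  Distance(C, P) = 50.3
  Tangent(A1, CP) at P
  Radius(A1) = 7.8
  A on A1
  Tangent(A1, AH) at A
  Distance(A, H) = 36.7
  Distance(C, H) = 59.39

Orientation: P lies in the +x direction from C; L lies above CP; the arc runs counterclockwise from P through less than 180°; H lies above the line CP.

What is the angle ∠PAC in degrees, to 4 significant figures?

47.63°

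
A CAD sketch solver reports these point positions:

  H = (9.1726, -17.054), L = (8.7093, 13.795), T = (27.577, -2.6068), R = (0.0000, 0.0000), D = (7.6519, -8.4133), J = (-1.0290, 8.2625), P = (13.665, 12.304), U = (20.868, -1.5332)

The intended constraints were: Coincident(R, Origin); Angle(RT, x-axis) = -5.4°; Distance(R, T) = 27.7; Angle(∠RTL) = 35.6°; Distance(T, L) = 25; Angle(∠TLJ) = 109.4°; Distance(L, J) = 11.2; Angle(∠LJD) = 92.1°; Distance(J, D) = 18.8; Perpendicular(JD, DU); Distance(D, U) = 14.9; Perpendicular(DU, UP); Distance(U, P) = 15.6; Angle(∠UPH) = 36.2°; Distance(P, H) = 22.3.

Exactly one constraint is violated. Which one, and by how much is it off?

Distance(P, H) = 22.3 — off by 7.40.

R = (0.00, 0.00) ✓; RT at -5.400° ✓; |RT| = 27.70 ✓; ∠RTL = 35.60° ✓; |TL| = 25.00 ✓; ∠TLJ = 109.4° ✓; |LJ| = 11.20 ✓; ∠LJD = 92.10° ✓; |JD| = 18.80 ✓; ∠(JD, DU) = 90.00° ✓; |DU| = 14.90 ✓; ∠(DU, UP) = 90.00° ✓; |UP| = 15.60 ✓; ∠UPH = 36.20° ✓; |PH| = 29.70 ✗.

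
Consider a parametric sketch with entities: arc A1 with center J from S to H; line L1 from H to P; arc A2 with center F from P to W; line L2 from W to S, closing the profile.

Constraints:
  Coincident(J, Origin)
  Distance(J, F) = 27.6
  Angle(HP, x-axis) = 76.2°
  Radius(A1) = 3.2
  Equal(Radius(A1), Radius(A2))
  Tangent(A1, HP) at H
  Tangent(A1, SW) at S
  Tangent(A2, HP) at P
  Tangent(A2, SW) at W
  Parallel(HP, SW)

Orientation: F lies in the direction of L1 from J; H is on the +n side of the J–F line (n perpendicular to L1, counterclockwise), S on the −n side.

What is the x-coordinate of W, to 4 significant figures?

9.691

The slot axis is L1's direction at 76.2°, so u = (cos 76.2°, sin 76.2°) = (0.2385, 0.9711) and n = (−sin 76.2°, cos 76.2°) = (-0.9711, 0.2385). J is at the origin and F lies 27.6 along u from J, so F = 27.6·u = (6.584, 26.80). Tangency of A1 to both parallel lines with radius 3.2 puts H and S at J ± 3.2·n: H = (-3.108, 0.7633), S = (3.108, -0.7633). Equal radii place P and W the same way about F: P = F + 3.2·n = (3.476, 27.57), W = F − 3.2·n = (9.691, 26.04). So W.x = 9.691.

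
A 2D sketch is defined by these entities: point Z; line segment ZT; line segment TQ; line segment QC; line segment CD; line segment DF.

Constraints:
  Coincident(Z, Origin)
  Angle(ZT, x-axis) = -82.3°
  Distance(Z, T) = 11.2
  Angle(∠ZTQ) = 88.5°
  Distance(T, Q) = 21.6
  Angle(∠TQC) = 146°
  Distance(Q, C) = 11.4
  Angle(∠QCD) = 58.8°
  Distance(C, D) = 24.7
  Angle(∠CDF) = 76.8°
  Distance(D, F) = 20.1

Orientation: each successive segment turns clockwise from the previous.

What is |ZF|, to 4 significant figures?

14.79

∠QCD = 58.8° gives CD at 31.00° from the x-axis; with |CD| = 24.7, D = (-8.885, 4.606). ∠CDF = 76.8° gives DF at -72.20° from the x-axis; with |DF| = 20.1, F = (-2.741, -14.53). Then |ZF| = |F − Z| = 14.79.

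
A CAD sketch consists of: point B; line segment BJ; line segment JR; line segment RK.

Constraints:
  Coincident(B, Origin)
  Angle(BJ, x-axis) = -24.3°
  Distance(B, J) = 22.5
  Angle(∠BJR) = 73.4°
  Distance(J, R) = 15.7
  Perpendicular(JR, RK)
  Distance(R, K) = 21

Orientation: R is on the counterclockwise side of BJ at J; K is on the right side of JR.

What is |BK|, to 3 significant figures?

43.6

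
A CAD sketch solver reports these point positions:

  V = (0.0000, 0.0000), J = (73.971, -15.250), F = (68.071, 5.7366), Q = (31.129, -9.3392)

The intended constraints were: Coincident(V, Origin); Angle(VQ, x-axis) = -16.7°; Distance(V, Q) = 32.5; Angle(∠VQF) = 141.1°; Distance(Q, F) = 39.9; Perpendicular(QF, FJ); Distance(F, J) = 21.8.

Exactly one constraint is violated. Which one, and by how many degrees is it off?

Perpendicular(QF, FJ) — off by 6.50°.

V = (0.00, 0.00) ✓; VQ at -16.70° ✓; |VQ| = 32.50 ✓; ∠VQF = 141.1° ✓; |QF| = 39.90 ✓; ∠(QF, FJ) = 96.50° ✗; |FJ| = 21.80 ✓.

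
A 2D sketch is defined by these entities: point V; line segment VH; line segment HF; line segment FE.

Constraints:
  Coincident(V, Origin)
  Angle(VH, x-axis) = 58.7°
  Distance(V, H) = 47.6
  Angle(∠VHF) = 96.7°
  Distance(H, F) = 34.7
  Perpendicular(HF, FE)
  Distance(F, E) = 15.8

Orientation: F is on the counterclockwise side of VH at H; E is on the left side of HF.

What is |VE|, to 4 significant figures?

51.10

V is at the origin; VH runs at 58.7° with length 47.6, so H = 47.6·(cos 58.7°, sin 58.7°) = (24.73, 40.67). ∠VHF = 96.7°, so HF runs at 58.7° + (180° − 96.7°) = 142.0° from the x-axis; with |HF| = 34.7, F = H + 34.7·(cos 142.0°, sin 142.0°) = (-2.615, 62.04). The perpendicularity gives FE at right angles to HF; with |FE| = 15.8 on the left of HF, E = F + 15.8·(-0.6157, -0.7880) = (-12.34, 49.59). Then |VE| = |E − V| = 51.10.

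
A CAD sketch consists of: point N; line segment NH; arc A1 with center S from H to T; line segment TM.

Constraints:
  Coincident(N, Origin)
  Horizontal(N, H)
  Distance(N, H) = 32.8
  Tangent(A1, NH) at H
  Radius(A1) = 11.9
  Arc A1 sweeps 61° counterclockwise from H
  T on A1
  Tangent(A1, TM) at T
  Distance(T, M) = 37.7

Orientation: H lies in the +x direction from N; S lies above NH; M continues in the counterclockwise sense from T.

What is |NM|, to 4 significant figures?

72.87

N is at the origin; NH is horizontal with |NH| = 32.8 and H on the +x side, so H = (32.80, 0.000). The tangent condition forces SH to be normal to NH, so S = H + (0, 11.9) = (32.80, 11.90). On A1, H sits at bearing -90° from S; a 61° counterclockwise sweep puts T at bearing -29°, so T = S + 11.9·(cos -29°, sin -29°) = (43.21, 6.131). The tangent condition forces ST to be normal to TM, so TM runs along (−sin -29°, cos -29°); with |TM| = 37.7, M = (61.49, 39.10). Then |NM| = |M − N| = 72.87.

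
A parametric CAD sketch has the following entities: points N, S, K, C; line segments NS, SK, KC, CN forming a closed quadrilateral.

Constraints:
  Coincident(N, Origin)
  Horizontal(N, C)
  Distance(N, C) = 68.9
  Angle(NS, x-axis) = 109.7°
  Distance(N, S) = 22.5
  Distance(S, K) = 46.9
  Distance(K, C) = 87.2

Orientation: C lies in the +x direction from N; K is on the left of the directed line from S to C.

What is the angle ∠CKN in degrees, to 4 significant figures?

51.29°

N is at the origin; N and C share the same y with |NC| = 68.9 and C in +x, so C = (68.9, 0). NS runs at 109.7° with |NS| = 22.5, so S = (-7.585, 21.18). K is determined by |SK| = 46.9 and |KC| = 87.2 together: it lies at the intersection of circle(S, 46.9) and circle(C, 87.2). With |SC| = 79.36, the foot of the radical line on SC is 5.635 from S and the perpendicular offset is √(46.9² − 5.635²) = 46.56. Taking the left-of-SC solution: K = (10.27, 64.55).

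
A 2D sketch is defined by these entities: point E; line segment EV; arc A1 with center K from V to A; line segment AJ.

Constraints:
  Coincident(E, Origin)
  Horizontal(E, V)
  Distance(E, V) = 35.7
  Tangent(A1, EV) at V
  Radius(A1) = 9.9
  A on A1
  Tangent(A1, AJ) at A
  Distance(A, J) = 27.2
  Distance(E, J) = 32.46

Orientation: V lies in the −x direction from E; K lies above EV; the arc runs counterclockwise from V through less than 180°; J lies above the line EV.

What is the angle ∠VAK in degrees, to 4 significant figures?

59.07°

Checks: ∠(KV, VE) = 90.00° ✓; |KV| = 9.900 ✓; |KA| = 9.900 ✓; ∠(KA, AJ) = 90.00° ✓; |AJ| = 27.20 ✓; |EJ| = 32.46 ✓.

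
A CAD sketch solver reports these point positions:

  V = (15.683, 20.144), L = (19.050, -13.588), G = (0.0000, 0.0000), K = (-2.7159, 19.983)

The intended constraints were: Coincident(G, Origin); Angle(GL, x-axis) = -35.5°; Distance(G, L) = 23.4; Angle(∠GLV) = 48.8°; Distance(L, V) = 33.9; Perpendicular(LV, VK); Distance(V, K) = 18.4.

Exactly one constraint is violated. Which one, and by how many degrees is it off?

Perpendicular(LV, VK) — off by 5.20°.

G = (0.00, 0.00) ✓; GL at -35.50° ✓; |GL| = 23.40 ✓; ∠GLV = 48.80° ✓; |LV| = 33.90 ✓; ∠(LV, VK) = 84.80° ✗; |VK| = 18.40 ✓.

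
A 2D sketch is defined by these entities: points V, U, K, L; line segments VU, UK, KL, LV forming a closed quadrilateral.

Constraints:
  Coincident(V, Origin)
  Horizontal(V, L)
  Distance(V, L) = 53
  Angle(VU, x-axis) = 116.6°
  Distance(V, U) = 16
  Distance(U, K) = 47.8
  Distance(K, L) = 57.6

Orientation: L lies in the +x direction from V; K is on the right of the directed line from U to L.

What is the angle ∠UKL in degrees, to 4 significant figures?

71.16°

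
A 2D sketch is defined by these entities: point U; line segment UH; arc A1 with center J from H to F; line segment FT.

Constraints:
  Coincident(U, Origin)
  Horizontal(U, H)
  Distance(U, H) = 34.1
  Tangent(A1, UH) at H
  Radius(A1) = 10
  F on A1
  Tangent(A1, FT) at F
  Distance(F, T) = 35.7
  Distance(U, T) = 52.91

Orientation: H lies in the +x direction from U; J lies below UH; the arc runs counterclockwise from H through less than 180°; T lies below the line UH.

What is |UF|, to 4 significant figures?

26.30

Checks: ∠(JH, HU) = 90.00° ✓; |JF| = 10.00 ✓; ∠(JF, FT) = 90.00° ✓; |FT| = 35.70 ✓; |UT| = 52.91 ✓.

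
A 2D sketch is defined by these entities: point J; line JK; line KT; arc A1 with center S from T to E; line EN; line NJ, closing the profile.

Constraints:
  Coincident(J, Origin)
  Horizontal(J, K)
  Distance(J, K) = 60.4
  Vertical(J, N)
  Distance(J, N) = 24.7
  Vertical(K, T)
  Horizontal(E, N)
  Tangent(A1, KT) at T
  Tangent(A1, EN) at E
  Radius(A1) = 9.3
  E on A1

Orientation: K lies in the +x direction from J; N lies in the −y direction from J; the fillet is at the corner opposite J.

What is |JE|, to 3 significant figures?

56.8

The virtual corner opposite J is at (60.4, -24.7). The tangent condition forces ST to be normal to KT and A1 meets EN tangentially, so SE is at right angles to EN, with radius 9.3, so the center S sits 9.3 in from both sides at S = (51.1, -15.4). That places the tangent points at T = (60.4, -15.4) on KT and E = (51.1, -24.7) on EN. Then |JE| = |E − J| = 56.8.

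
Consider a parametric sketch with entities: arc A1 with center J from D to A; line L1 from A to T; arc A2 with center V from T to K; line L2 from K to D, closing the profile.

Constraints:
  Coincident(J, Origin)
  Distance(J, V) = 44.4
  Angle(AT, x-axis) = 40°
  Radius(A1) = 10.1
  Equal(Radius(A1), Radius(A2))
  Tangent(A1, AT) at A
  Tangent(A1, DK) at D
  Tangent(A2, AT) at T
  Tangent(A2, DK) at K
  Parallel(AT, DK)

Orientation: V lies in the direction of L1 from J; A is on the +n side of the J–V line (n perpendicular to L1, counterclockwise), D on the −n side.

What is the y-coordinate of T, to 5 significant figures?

36.277

Tangency of A1 to both parallel lines with radius 10.1 puts A and D at J ± 10.1·n: A = (-6.4922, 7.7370), D = (6.4922, -7.7370). Equal radii place T and K the same way about V: T = V + 10.1·n = (27.520, 36.277), K = V − 10.1·n = (40.505, 20.803). So T.y = 36.277.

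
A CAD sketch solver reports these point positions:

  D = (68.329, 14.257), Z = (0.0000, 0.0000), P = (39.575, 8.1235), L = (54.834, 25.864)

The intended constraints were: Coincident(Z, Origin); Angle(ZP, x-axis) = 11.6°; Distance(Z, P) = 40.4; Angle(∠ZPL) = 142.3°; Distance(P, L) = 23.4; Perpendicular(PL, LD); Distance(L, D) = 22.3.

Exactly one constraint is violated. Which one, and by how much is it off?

Distance(L, D) = 22.3 — off by 4.50.

Z = (0.00, 0.00) ✓; ZP at 11.60° ✓; |ZP| = 40.40 ✓; ∠ZPL = 142.3° ✓; |PL| = 23.40 ✓; ∠(PL, LD) = 90.00° ✓; |LD| = 17.80 ✗.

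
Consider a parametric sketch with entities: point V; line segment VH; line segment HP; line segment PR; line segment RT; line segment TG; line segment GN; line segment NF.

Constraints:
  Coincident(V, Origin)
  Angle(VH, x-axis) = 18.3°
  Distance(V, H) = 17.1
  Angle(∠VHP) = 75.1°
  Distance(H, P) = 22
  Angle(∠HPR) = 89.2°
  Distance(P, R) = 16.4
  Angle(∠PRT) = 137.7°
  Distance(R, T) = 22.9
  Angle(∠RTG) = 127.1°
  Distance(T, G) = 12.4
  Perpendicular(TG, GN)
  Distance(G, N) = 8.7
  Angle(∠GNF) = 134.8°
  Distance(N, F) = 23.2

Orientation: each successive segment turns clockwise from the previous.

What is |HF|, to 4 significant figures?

15.42

V is at the origin; VH runs at 18.3° with length 17.1, so H = (16.24, 5.369). ∠VHP = 75.1° gives HP at -86.60° from the x-axis; with |HP| = 22.0, P = (17.54, -16.59). ∠HPR = 89.2° gives PR at -177.4° from the x-axis; with |PR| = 16.4, R = (1.157, -17.34). ∠PRT = 137.7° gives RT at 140.3° from the x-axis; with |RT| = 22.9, T = (-16.46, -2.708). ∠RTG = 127.1° gives TG at 87.40° from the x-axis; with |TG| = 12.4, G = (-15.90, 9.679). The perpendicularity gives GN at right angles to TG, so GN runs at -2.600°; with |GN| = 8.7, N = (-7.209, 9.284). ∠GNF = 134.8° gives NF at -47.80° from the x-axis; with |NF| = 23.2, F = (8.375, -7.902). Then |HF| = |F − H| = 15.42.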